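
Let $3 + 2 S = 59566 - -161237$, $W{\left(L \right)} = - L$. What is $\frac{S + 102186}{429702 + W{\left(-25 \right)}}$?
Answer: $\frac{212586}{429727} \approx 0.4947$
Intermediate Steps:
$S = 110400$ ($S = - \frac{3}{2} + \frac{59566 - -161237}{2} = - \frac{3}{2} + \frac{59566 + 161237}{2} = - \frac{3}{2} + \frac{1}{2} \cdot 220803 = - \frac{3}{2} + \frac{220803}{2} = 110400$)
$\frac{S + 102186}{429702 + W{\left(-25 \right)}} = \frac{110400 + 102186}{429702 - -25} = \frac{212586}{429702 + 25} = \frac{212586}{429727}$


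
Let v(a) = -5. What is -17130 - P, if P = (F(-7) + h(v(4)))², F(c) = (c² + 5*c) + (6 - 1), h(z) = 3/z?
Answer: -436714/25 ≈ -17469.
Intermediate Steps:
F(c) = 5 + c² + 5*c (F(c) = (c² + 5*c) + 5 = 5 + c² + 5*c)
P = 8464/25 (P = ((5 + (-7)² + 5*(-7)) + 3/(-5))² = ((5 + 49 - 35) + 3*(-⅕))² = (19 - ⅗)² = (92/5)² = 8464/25 ≈ 338.56)
-17130 - P = -17130 - 1*8464/25 = -17130 - 8464/25 = -436714/25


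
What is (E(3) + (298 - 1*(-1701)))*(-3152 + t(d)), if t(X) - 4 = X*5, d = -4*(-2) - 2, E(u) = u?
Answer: -6242236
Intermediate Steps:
d = 6 (d = 8 - 2 = 6)
t(X) = 4 + 5*X (t(X) = 4 + X*5 = 4 + 5*X)
(E(3) + (298 - 1*(-1701)))*(-3152 + t(d)) = (3 + (298 - 1*(-1701)))*(-3152 + (4 + 5*6)) = (3 + (298 + 1701))*(-3152 + (4 + 30)) = (3 + 1999)*(-3152 + 34) = 2002*(-3118) = -6242236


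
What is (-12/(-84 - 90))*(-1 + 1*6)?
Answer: 10/29 ≈ 0.34483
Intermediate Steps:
(-12/(-84 - 90))*(-1 + 1*6) = (-12/(-174))*(-1 + 6) = -1/174*(-12)*5 = (2/29)*5 = 10/29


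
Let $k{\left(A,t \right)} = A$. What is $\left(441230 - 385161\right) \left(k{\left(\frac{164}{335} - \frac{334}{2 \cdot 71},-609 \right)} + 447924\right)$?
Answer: $\frac{597349484318691}{23785} \approx 2.5115 \cdot 10^{10}$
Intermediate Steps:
$\left(441230 - 385161\right) \left(k{\left(\frac{164}{335} - \frac{334}{2 \cdot 71},-609 \right)} + 447924\right) = \left(441230 - 385161\right) \left(\left(\frac{164}{335} - \frac{334}{2 \cdot 71}\right) + 447924\right) = 56069 \left(\left(164 \cdot \frac{1}{335} - \frac{334}{142}\right) + 447924\right) = 56069 \left(\left(\frac{164}{335} - \frac{167}{71}\right) + 447924\right) = 56069 \left(- \frac{44301}{23785} + 447924\right) = 56069 \cdot \frac{10653828039}{23785} = \frac{597349484318691}{23785}$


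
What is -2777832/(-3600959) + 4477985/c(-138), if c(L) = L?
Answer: -701072045513/21605754 ≈ -32448.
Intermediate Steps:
-2777832/(-3600959) + 4477985/c(-138) = -2777832/(-3600959) + 4477985/(-138) = -2777832*(-1/3600959) + 4477985*(-1/138) = 2777832/3600959 - 194695/6 = -701072045513/21605754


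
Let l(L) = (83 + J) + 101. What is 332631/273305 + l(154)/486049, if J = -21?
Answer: 161719513634/132839621945 ≈ 1.2174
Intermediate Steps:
l(L) = 163 (l(L) = (83 - 21) + 101 = 62 + 101 = 163)
332631/273305 + l(154)/486049 = 332631/273305 + 163/486049 = 161719513634/132839621945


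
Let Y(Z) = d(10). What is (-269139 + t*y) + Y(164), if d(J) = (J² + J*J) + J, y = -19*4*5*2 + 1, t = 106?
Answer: -349383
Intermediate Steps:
y = -759 (y = -380*2 + 1 = -19*40 + 1 = -760 + 1 = -759)
d(J) = J + 2*J² (d(J) = (J² + J²) + J = 2*J² + J = J + 2*J²)
Y(Z) = 210 (Y(Z) = 10*(1 + 2*10) = 10*(1 + 20) = 10*21 = 210)
(-269139 + t*y) + Y(164) = (-269139 + 106*(-759)) + 210 = (-269139 - 80454) + 210 = -349593 + 210 = -349383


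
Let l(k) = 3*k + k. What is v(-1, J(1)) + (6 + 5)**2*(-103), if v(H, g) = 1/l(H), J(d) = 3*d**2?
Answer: -49853/4 ≈ -12463.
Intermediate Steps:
l(k) = 4*k
v(H, g) = 1/(4*H)
v(-1, J(1)) + (6 + 5)**2*(-103) = (1/4)/(-1) + (6 + 5)**2*(-103) = (1/4)*(-1) + 11**2*(-103) = -1/4 + 121*(-103) = -1/4 - 12463 = -49853/4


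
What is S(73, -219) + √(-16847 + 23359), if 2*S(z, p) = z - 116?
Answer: -43/2 + 4*√407 ≈ 59.197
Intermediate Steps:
S(z, p) = -58 + z/2 (S(z, p) = (z - 116)/2 = (-116 + z)/2 = -58 + z/2)
S(73, -219) + √(-16847 + 23359) = (-58 + (½)*73) + √(-16847 + 23359) = (-58 + 73/2) + √6512 = -43/2 + 4*√407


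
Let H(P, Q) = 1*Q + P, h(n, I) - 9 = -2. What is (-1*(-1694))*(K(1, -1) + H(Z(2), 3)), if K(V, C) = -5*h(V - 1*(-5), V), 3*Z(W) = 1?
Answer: -160930/3 ≈ -53643.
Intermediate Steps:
h(n, I) = 7 (h(n, I) = 9 - 2 = 7)
Z(W) = ⅓ (Z(W) = (⅓)*1 = ⅓)
H(P, Q) = P + Q (H(P, Q) = Q + P = P + Q)
K(V, C) = -35 (K(V, C) = -5*7 = -35)
(-1*(-1694))*(K(1, -1) + H(Z(2), 3)) = (-1*(-1694))*(-35 + (⅓ + 3)) = 1694*(-35 + 10/3) = 1694*(-95/3) = -160930/3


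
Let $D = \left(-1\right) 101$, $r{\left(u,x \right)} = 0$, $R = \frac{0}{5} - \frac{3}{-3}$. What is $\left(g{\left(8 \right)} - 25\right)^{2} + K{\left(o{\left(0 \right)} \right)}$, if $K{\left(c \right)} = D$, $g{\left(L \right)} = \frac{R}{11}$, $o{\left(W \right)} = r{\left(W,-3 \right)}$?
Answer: $\frac{62855}{121} \approx 519.46$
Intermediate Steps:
$R = 1$ ($R = 0 \cdot \frac{1}{5} - -1 = 0 + 1 = 1$)
$o{\left(W \right)} = 0$
$g{\left(L \right)} = \frac{1}{11}$ ($g{\left(L \right)} = 1 \cdot \frac{1}{11} = \frac{1}{11}$)
$D = -101$
$K{\left(c \right)} = -101$
$\left(g{\left(8 \right)} - 25\right)^{2} + K{\left(o{\left(0 \right)} \right)} = \left(\frac{1}{11} - 25\right)^{2} - 101 = \left(- \frac{274}{11}\right)^{2} - 101 = \frac{75076}{121} - 101 = \frac{62855}{121}$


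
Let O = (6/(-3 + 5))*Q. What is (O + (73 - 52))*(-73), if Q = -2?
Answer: -1095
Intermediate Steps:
O = -6 (O = (6/(-3 + 5))*(-2) = (6/2)*(-2) = (6*(1/2))*(-2) = 3*(-2) = -6)
(O + (73 - 52))*(-73) = (-6 + (73 - 52))*(-73) = (-6 + 21)*(-73) = 15*(-73) = -1095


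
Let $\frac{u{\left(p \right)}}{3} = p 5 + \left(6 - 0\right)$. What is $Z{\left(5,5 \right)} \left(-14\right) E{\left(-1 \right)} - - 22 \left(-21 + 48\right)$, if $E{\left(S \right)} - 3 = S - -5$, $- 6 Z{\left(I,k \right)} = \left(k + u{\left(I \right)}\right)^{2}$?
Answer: $\frac{472378}{3} \approx 1.5746 \cdot 10^{5}$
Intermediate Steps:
$u{\left(p \right)} = 18 + 15 p$ ($u{\left(p \right)} = 3 \left(p 5 + \left(6 - 0\right)\right) = 3 \left(5 p + \left(6 + 0\right)\right) = 3 \left(5 p + 6\right) = 3 \left(6 + 5 p\right) = 18 + 15 p$)
$Z{\left(I,k \right)} = - \frac{\left(18 + k + 15 I\right)^{2}}{6}$ ($Z{\left(I,k \right)} = - \frac{\left(k + \left(18 + 15 I\right)\right)^{2}}{6} = - \frac{\left(18 + k + 15 I\right)^{2}}{6}$)
$E{\left(S \right)} = 8 + S$ ($E{\left(S \right)} = 3 + \left(S - -5\right) = 3 + \left(S + 5\right) = 3 + \left(5 + S\right) = 8 + S$)
$Z{\left(5,5 \right)} \left(-14\right) E{\left(-1 \right)} - - 22 \left(-21 + 48\right) = - \frac{\left(18 + 5 + 15 \cdot 5\right)^{2}}{6} \left(-14\right) \left(8 - 1\right) - - 22 \left(-21 + 48\right) = - \frac{\left(18 + 5 + 75\right)^{2}}{6} \left(-14\right) 7 - \left(-22\right) 27 = - \frac{98^{2}}{6} \left(-14\right) 7 - -594 = \left(- \frac{1}{6}\right) 9604 \left(-14\right) 7 + 594 = \left(- \frac{4802}{3}\right) \left(-14\right) 7 + 594 = \frac{67228}{3} \cdot 7 + 594 = \frac{470596}{3} + 594 = \frac{472378}{3}$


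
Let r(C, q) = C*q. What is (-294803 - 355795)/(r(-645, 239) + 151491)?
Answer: 108433/444 ≈ 244.22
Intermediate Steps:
(-294803 - 355795)/(r(-645, 239) + 151491) = (-294803 - 355795)/(-645*239 + 151491) = -650598/(-154155 + 151491) = -650598/(-2664) = -650598*(-1/2664) = 108433/444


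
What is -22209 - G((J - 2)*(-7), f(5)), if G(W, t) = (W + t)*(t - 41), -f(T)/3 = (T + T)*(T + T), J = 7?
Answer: -136444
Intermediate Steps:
f(T) = -12*T² (f(T) = -3*(T + T)*(T + T) = -3*2*T*2*T = -12*T²)
G(W, t) = (-41 + t)*(W + t) (G(W, t) = (W + t)*(-41 + t) = (-41 + t)*(W + t))
-22209 - G((J - 2)*(-7), f(5)) = -22209 - ((-12*5²)² - 41*(7 - 2)*(-7) - (-492)*5² + ((7 - 2)*(-7))*(-12*5²)) = -22209 - ((-12*25)² - 205*(-7) - (-492)*25 + (5*(-7))*(-12*25)) = -22209 - ((-300)² - 41*(-35) - 41*(-300) - 35*(-300)) = -22209 - (90000 + 1435 + 12300 + 10500) = -22209 - 1*114235 = -22209 - 114235 = -136444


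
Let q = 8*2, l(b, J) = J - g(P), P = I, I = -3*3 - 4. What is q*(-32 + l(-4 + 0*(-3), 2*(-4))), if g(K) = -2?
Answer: -608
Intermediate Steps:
I = -13 (I = -9 - 4 = -13)
P = -13
l(b, J) = 2 + J (l(b, J) = J - 1*(-2) = J + 2 = 2 + J)
q = 16
q*(-32 + l(-4 + 0*(-3), 2*(-4))) = 16*(-32 + (2 + 2*(-4))) = 16*(-32 + (2 - 8)) = 16*(-32 - 6) = 16*(-38) = -608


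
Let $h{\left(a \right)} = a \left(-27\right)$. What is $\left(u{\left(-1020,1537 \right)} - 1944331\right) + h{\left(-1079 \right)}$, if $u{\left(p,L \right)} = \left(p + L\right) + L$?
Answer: $-1913144$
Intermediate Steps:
$h{\left(a \right)} = - 27 a$
$u{\left(p,L \right)} = p + 2 L$ ($u{\left(p,L \right)} = \left(L + p\right) + L = p + 2 L$)
$\left(u{\left(-1020,1537 \right)} - 1944331\right) + h{\left(-1079 \right)} = \left(\left(-1020 + 2 \cdot 1537\right) - 1944331\right) - -29133 = \left(\left(-1020 + 3074\right) - 1944331\right) + 29133 = \left(2054 - 1944331\right) + 29133 = -1942277 + 29133 = -1913144$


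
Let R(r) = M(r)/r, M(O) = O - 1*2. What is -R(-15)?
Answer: -17/15 ≈ -1.1333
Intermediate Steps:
M(O) = -2 + O (M(O) = O - 2 = -2 + O)
R(r) = (-2 + r)/r
-R(-15) = -(-2 - 15)/(-15) = -(-1)*(-17)/15 = -1*17/15 = -17/15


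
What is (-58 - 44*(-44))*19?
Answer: 35682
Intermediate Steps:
(-58 - 44*(-44))*19 = (-58 + 1936)*19 = 1878*19 = 35682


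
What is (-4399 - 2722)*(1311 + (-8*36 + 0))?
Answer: -7284783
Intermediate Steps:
(-4399 - 2722)*(1311 + (-8*36 + 0)) = -7121*(1311 + (-288 + 0)) = -7121*(1311 - 288) = -7121*1023 = -7284783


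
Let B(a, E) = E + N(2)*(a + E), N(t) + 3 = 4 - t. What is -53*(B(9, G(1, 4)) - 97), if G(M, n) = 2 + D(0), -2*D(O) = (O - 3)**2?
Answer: 5618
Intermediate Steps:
N(t) = 1 - t (N(t) = -3 + (4 - t) = 1 - t)
D(O) = -(-3 + O)**2/2 (D(O) = -(O - 3)**2/2 = -(-3 + O)**2/2)
G(M, n) = -5/2 (G(M, n) = 2 - (-3 + 0)**2/2 = 2 - 1/2*(-3)**2 = 2 - 1/2*9 = 2 - 9/2 = -5/2)
B(a, E) = -a (B(a, E) = E + (1 - 1*2)*(a + E) = E + (1 - 2)*(E + a) = E - (E + a) = E + (-E - a) = -a)
-53*(B(9, G(1, 4)) - 97) = -53*(-1*9 - 97) = -53*(-9 - 97) = -53*(-106) = 5618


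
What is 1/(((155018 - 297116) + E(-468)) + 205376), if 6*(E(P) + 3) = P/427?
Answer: 427/27018347 ≈ 1.5804e-5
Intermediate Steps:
E(P) = -3 + P/2562 (E(P) = -3 + (P/427)/6 = -3 + P/2562)
1/(((155018 - 297116) + E(-468)) + 205376) = 1/(((155018 - 297116) + (-3 + (1/2562)*(-468))) + 205376) = 1/((-142098 + (-3 - 78/427)) + 205376) = 1/((-142098 - 1359/427) + 205376) = 1/(-60677205/427 + 205376) = 1/(27018347/427) = 427/27018347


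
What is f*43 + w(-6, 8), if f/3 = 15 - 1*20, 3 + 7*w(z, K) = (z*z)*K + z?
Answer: -4236/7 ≈ -605.14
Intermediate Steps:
w(z, K) = -3/7 + z/7 + K*z**2/7 (w(z, K) = -3/7 + ((z*z)*K + z)/7 = -3/7 + (z**2*K + z)/7 = -3/7 + (K*z**2 + z)/7 = -3/7 + (z + K*z**2)/7 = -3/7 + (z/7 + K*z**2/7) = -3/7 + z/7 + K*z**2/7)
f = -15 (f = 3*(15 - 1*20) = 3*(15 - 20) = 3*(-5) = -15)
f*43 + w(-6, 8) = -15*43 + (-3/7 + (1/7)*(-6) + (1/7)*8*(-6)**2) = -645 + (-3/7 - 6/7 + (1/7)*8*36) = -645 + (-3/7 - 6/7 + 288/7) = -645 + 279/7 = -4236/7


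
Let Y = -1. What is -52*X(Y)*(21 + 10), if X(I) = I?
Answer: 1612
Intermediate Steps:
-52*X(Y)*(21 + 10) = -(-52)*(21 + 10) = -(-52)*31 = -52*(-31) = 1612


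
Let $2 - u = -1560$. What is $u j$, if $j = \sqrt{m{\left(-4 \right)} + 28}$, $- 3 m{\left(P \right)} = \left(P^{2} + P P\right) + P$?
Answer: $\frac{3124 \sqrt{42}}{3} \approx 6748.6$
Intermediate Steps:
$m{\left(P \right)} = - \frac{2 P^{2}}{3} - \frac{P}{3}$ ($m{\left(P \right)} = - \frac{\left(P^{2} + P P\right) + P}{3} = - \frac{\left(P^{2} + P^{2}\right) + P}{3} = - \frac{2 P^{2} + P}{3} = - \frac{P + 2 P^{2}}{3} = - \frac{2 P^{2}}{3} - \frac{P}{3}$)
$u = 1562$ ($u = 2 - -1560 = 2 + 1560 = 1562$)
$j = \frac{2 \sqrt{42}}{3}$ ($j = \sqrt{\left(- \frac{1}{3}\right) \left(-4\right) \left(1 + 2 \left(-4\right)\right) + 28} = \sqrt{\left(- \frac{1}{3}\right) \left(-4\right) \left(1 - 8\right) + 28} = \sqrt{\left(- \frac{1}{3}\right) \left(-4\right) \left(-7\right) + 28} = \sqrt{- \frac{28}{3} + 28} = \sqrt{\frac{56}{3}} = \frac{2 \sqrt{42}}{3} \approx 4.3205$)
$u j = 1562 \frac{2 \sqrt{42}}{3} = \frac{3124 \sqrt{42}}{3}$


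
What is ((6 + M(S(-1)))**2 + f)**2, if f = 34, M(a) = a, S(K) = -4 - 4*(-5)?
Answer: 268324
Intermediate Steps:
S(K) = 16 (S(K) = -4 + 20 = 16)
((6 + M(S(-1)))**2 + f)**2 = ((6 + 16)**2 + 34)**2 = (22**2 + 34)**2 = (484 + 34)**2 = 518**2 = 268324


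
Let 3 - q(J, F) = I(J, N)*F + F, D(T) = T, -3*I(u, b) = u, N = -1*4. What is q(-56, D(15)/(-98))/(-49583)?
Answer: -589/4859134 ≈ -0.00012122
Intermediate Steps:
N = -4
I(u, b) = -u/3
q(J, F) = 3 - F + F*J/3 (q(J, F) = 3 - ((-J/3)*F + F) = 3 - (-F*J/3 + F) = 3 - (F - F*J/3) = 3 + (-F + F*J/3) = 3 - F + F*J/3)
q(-56, D(15)/(-98))/(-49583) = (3 - 15/(-98) + (⅓)*(15/(-98))*(-56))/(-49583) = (3 - 15*(-1)/98 + (⅓)*(15*(-1/98))*(-56))*(-1/49583) = (3 - 1*(-15/98) + (⅓)*(-15/98)*(-56))*(-1/49583) = (3 + 15/98 + 20/7)*(-1/49583) = (589/98)*(-1/49583) = -589/4859134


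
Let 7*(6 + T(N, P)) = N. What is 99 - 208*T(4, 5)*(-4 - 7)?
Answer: -86251/7 ≈ -12322.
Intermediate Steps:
T(N, P) = -6 + N/7
99 - 208*T(4, 5)*(-4 - 7) = 99 - 208*(-6 + (⅐)*4)*(-4 - 7) = 99 - 208*(-6 + 4/7)*(-11) = 99 - (-7904)*(-11)/7 = 99 - 208*418/7 = 99 - 86944/7 = -86251/7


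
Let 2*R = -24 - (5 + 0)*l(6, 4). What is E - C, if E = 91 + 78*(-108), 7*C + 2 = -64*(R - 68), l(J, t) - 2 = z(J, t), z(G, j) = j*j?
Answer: -66329/7 ≈ -9475.6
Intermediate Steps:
z(G, j) = j²
l(J, t) = 2 + t²
R = -57 (R = (-24 - (5 + 0)*(2 + 4²))/2 = (-24 - 5*(2 + 16))/2 = (-24 - 5*18)/2 = (-24 - 1*90)/2 = (-24 - 90)/2 = (½)*(-114) = -57)
C = 7998/7 (C = -2/7 + (-64*(-57 - 68))/7 = -2/7 + (-64*(-125))/7 = -2/7 + (⅐)*8000 = -2/7 + 8000/7 = 7998/7 ≈ 1142.6)
E = -8333 (E = 91 - 8424 = -8333)
E - C = -8333 - 1*7998/7 = -8333 - 7998/7 = -66329/7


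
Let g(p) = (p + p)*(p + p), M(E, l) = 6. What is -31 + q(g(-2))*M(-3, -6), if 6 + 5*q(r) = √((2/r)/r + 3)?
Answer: -191/5 + 3*√770/40 ≈ -36.119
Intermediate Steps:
g(p) = 4*p² (g(p) = (2*p)*(2*p) = 4*p²)
q(r) = -6/5 + √(3 + 2/r²)/5 (q(r) = -6/5 + √((2/r)/r + 3)/5 = -6/5 + √(2/r² + 3)/5 = -6/5 + √(3 + 2/r²)/5)
-31 + q(g(-2))*M(-3, -6) = -31 + (-6/5 + √(3 + 2/(4*(-2)²)²)/5)*6 = -31 + (-6/5 + √(3 + 2/(4*4)²)/5)*6 = -31 + (-6/5 + √(3 + 2/16²)/5)*6 = -31 + (-6/5 + √(3 + 2*(1/256))/5)*6 = -31 + (-6/5 + √(3 + 1/128)/5)*6 = -31 + (-6/5 + √(385/128)/5)*6 = -31 + (-6/5 + (√770/16)/5)*6 = -31 + (-6/5 + √770/80)*6 = -31 + (-36/5 + 3*√770/40) = -191/5 + 3*√770/40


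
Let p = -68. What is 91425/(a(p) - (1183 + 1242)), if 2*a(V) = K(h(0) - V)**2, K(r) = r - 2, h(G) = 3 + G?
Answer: -182850/89 ≈ -2054.5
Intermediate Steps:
K(r) = -2 + r
a(V) = (1 - V)**2/2 (a(V) = (-2 + ((3 + 0) - V))**2/2 = (-2 + (3 - V))**2/2 = (1 - V)**2/2)
91425/(a(p) - (1183 + 1242)) = 91425/((-1 - 68)**2/2 - (1183 + 1242)) = 91425/((1/2)*(-69)**2 - 1*2425) = 91425/((1/2)*4761 - 2425) = 91425/(4761/2 - 2425) = 91425/(-89/2) = 91425*(-2/89) = -182850/89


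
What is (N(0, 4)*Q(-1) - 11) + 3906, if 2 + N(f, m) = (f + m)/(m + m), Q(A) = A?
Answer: 7793/2 ≈ 3896.5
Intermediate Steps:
N(f, m) = -2 + (f + m)/(2*m) (N(f, m) = -2 + (f + m)/(m + m) = -2 + (f + m)/((2*m)) = -2 + (f + m)*(1/(2*m)) = -2 + (f + m)/(2*m))
(N(0, 4)*Q(-1) - 11) + 3906 = (((½)*(0 - 3*4)/4)*(-1) - 11) + 3906 = (((½)*(¼)*(0 - 12))*(-1) - 11) + 3906 = (((½)*(¼)*(-12))*(-1) - 11) + 3906 = (-3/2*(-1) - 11) + 3906 = (3/2 - 11) + 3906 = -19/2 + 3906 = 7793/2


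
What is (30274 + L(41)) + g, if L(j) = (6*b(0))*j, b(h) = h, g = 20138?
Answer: 50412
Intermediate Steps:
L(j) = 0 (L(j) = (6*0)*j = 0*j = 0)
(30274 + L(41)) + g = (30274 + 0) + 20138 = 30274 + 20138 = 50412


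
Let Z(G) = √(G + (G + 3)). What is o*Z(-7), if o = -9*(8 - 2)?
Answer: -54*I*√11 ≈ -179.1*I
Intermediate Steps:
Z(G) = √(3 + 2*G) (Z(G) = √(G + (3 + G)) = √(3 + 2*G))
o = -54 (o = -9*6 = -54)
o*Z(-7) = -54*√(3 + 2*(-7)) = -54*√(3 - 14) = -54*I*√11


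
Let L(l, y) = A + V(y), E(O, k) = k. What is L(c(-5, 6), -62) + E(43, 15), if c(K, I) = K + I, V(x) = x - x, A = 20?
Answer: 35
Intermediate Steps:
V(x) = 0
c(K, I) = I + K
L(l, y) = 20 (L(l, y) = 20 + 0 = 20)
L(c(-5, 6), -62) + E(43, 15) = 20 + 15 = 35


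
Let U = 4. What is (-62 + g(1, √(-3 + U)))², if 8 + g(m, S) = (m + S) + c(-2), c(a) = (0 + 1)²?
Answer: 4489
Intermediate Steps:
c(a) = 1 (c(a) = 1² = 1)
g(m, S) = -7 + S + m (g(m, S) = -8 + ((m + S) + 1) = -8 + ((S + m) + 1) = -8 + (1 + S + m) = -7 + S + m)
(-62 + g(1, √(-3 + U)))² = (-62 + (-7 + √(-3 + 4) + 1))² = (-62 + (-7 + √1 + 1))² = (-62 + (-7 + 1 + 1))² = (-62 - 5)² = (-67)² = 4489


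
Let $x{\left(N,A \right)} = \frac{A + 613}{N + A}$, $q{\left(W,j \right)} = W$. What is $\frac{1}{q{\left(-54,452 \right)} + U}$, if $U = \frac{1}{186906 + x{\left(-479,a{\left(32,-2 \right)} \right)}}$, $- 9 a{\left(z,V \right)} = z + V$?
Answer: $- \frac{270451153}{14604360815} \approx -0.018519$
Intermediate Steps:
$a{\left(z,V \right)} = - \frac{V}{9} - \frac{z}{9}$ ($a{\left(z,V \right)} = - \frac{z + V}{9} = - \frac{V + z}{9} = - \frac{V}{9} - \frac{z}{9}$)
$x{\left(N,A \right)} = \frac{613 + A}{A + N}$
$U = \frac{1447}{270451153}$ ($U = \frac{1}{186906 + \frac{613 - \frac{10}{3}}{\left(\left(- \frac{1}{9}\right) \left(-2\right) - \frac{32}{9}\right) - 479}} = \frac{1}{186906 + \frac{613 + \left(\frac{2}{9} - \frac{32}{9}\right)}{\left(\frac{2}{9} - \frac{32}{9}\right) - 479}} = \frac{1}{186906 + \frac{613 - \frac{10}{3}}{- \frac{10}{3} - 479}} = \frac{1}{186906 + \frac{1}{- \frac{1447}{3}} \cdot \frac{1829}{3}} = \frac{1}{186906 - \frac{1829}{1447}} = \frac{1}{\frac{270451153}{1447}} = \frac{1447}{270451153} \approx 5.3503 \cdot 10^{-6}$)
$\frac{1}{q{\left(-54,452 \right)} + U} = \frac{1}{-54 + \frac{1447}{270451153}} = \frac{1}{- \frac{14604360815}{270451153}} = - \frac{270451153}{14604360815}$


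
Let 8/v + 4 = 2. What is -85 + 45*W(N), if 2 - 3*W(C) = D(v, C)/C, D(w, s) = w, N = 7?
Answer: -325/7 ≈ -46.429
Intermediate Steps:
v = -4 (v = 8/(-4 + 2) = 8/(-2) = 8*(-1/2) = -4)
W(C) = 2/3 + 4/(3*C) (W(C) = 2/3 - (-4)/(3*C) = 2/3 + 4/(3*C))
-85 + 45*W(N) = -85 + 45*((2/3)*(2 + 7)/7) = -85 + 45*((2/3)*(1/7)*9) = -85 + 45*(6/7) = -85 + 270/7 = -325/7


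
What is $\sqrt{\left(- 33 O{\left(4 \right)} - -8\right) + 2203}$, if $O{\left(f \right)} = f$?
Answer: $3 \sqrt{231} \approx 45.596$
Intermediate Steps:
$\sqrt{\left(- 33 O{\left(4 \right)} - -8\right) + 2203} = \sqrt{\left(\left(-33\right) 4 - -8\right) + 2203} = \sqrt{\left(-132 + \left(-7 + 15\right)\right) + 2203} = \sqrt{\left(-132 + 8\right) + 2203} = \sqrt{-124 + 2203} = \sqrt{2079} = 3 \sqrt{231}$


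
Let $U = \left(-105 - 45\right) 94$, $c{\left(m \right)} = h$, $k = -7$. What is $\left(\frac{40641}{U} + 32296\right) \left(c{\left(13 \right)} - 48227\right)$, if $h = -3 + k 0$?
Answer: $- \frac{732023620419}{470} \approx -1.5575 \cdot 10^{9}$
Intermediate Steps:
$h = -3$ ($h = -3 - 0 = -3 + 0 = -3$)
$c{\left(m \right)} = -3$
$U = -14100$ ($U = \left(-150\right) 94 = -14100$)
$\left(\frac{40641}{U} + 32296\right) \left(c{\left(13 \right)} - 48227\right) = \left(\frac{40641}{-14100} + 32296\right) \left(-3 - 48227\right) = \left(40641 \left(- \frac{1}{14100}\right) + 32296\right) \left(-48230\right) = \left(- \frac{13547}{4700} + 32296\right) \left(-48230\right) = \frac{151777653}{4700} \left(-48230\right) = - \frac{732023620419}{470}$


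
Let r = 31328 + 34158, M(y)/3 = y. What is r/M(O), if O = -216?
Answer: -32743/324 ≈ -101.06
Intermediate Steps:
M(y) = 3*y
r = 65486
r/M(O) = 65486/((3*(-216))) = 65486/(-648) = 65486*(-1/648) = -32743/324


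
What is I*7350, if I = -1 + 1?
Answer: 0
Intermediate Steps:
I = 0
I*7350 = 0*7350 = 0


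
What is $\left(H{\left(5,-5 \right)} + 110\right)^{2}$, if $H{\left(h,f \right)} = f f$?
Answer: $18225$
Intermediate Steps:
$H{\left(h,f \right)} = f^{2}$
$\left(H{\left(5,-5 \right)} + 110\right)^{2} = \left(\left(-5\right)^{2} + 110\right)^{2} = \left(25 + 110\right)^{2} = 135^{2} = 18225$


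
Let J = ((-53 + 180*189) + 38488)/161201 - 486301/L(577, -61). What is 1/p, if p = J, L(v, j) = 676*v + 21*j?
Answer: -62670273971/50223804696 ≈ -1.2478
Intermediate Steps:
L(v, j) = 21*j + 676*v
J = -50223804696/62670273971 (J = ((-53 + 180*189) + 38488)/161201 - 486301/(21*(-61) + 676*577) = ((-53 + 34020) + 38488)*(1/161201) - 486301/(-1281 + 390052) = (33967 + 38488)*(1/161201) - 486301/388771 = 72455*(1/161201) - 486301*1/388771 = 72455/161201 - 486301/388771 = -50223804696/62670273971 ≈ -0.80140)
p = -50223804696/62670273971 ≈ -0.80140
1/p = 1/(-50223804696/62670273971) = -62670273971/50223804696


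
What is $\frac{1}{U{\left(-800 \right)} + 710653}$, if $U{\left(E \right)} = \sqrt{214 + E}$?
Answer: $\frac{710653}{505027686995} - \frac{i \sqrt{586}}{505027686995} \approx 1.4072 \cdot 10^{-6} - 4.7933 \cdot 10^{-11} i$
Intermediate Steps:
$\frac{1}{U{\left(-800 \right)} + 710653} = \frac{1}{\sqrt{214 - 800} + 710653} = \frac{1}{\sqrt{-586} + 710653} = \frac{1}{i \sqrt{586} + 710653} = \frac{1}{710653 + i \sqrt{586}}$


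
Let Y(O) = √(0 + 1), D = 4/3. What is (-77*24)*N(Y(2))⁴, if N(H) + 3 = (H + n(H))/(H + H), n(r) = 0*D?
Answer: -144375/2 ≈ -72188.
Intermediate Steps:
D = 4/3 (D = 4*(⅓) = 4/3 ≈ 1.3333)
n(r) = 0 (n(r) = 0*(4/3) = 0)
Y(O) = 1 (Y(O) = √1 = 1)
N(H) = -5/2 (N(H) = -3 + (H + 0)/(H + H) = -3 + H/((2*H)) = -3 + H*(1/(2*H)) = -3 + ½ = -5/2)
(-77*24)*N(Y(2))⁴ = (-77*24)*(-5/2)⁴ = -1848*625/16 = -144375/2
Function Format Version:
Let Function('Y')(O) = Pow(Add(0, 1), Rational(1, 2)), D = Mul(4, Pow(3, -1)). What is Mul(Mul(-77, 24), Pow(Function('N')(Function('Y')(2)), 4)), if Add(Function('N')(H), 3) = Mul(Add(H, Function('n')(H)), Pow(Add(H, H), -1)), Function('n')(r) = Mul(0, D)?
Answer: Rational(-144375, 2) ≈ -72188.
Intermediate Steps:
D = Rational(4, 3) (D = Mul(4, Rational(1, 3)) = Rational(4, 3) ≈ 1.3333)
Function('n')(r) = 0 (Function('n')(r) = Mul(0, Rational(4, 3)) = 0)
Function('Y')(O) = 1 (Function('Y')(O) = Pow(1, Rational(1, 2)) = 1)
Function('N')(H) = Rational(-5, 2) (Function('N')(H) = Add(-3, Mul(Add(H, 0), Pow(Add(H, H), -1))) = Add(-3, Mul(H, Pow(Mul(2, H), -1))) = Add(-3, Mul(H, Mul(Rational(1, 2), Pow(H, -1)))) = Add(-3, Rational(1, 2)) = Rational(-5, 2))
Mul(Mul(-77, 24), Pow(Function('N')(Function('Y')(2)), 4)) = Mul(Mul(-77, 24), Pow(Rational(-5, 2), 4)) = Mul(-1848, Rational(625, 16)) = Rational(-144375, 2)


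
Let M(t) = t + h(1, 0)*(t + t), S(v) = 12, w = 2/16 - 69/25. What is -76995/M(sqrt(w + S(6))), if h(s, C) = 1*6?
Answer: -769950*sqrt(3746)/24349 ≈ -1935.4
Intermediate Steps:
w = -527/200 (w = 2*(1/16) - 69*1/25 = 1/8 - 69/25 = -527/200 ≈ -2.6350)
h(s, C) = 6
M(t) = 13*t (M(t) = t + 6*(t + t) = t + 6*(2*t) = t + 12*t = 13*t)
-76995/M(sqrt(w + S(6))) = -76995*1/(13*sqrt(-527/200 + 12)) = -76995*10*sqrt(3746)/24349 = -769950*sqrt(3746)/24349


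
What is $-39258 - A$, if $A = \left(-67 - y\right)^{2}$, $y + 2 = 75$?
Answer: $-58858$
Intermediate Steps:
$y = 73$ ($y = -2 + 75 = 73$)
$A = 19600$ ($A = \left(-67 - 73\right)^{2} = \left(-140\right)^{2} = 19600$)
$-39258 - A = -39258 - 19600 = -58858$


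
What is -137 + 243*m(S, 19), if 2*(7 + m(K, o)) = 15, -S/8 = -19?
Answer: -31/2 ≈ -15.500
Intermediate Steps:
S = 152 (S = -8*(-19) = 152)
m(K, o) = ½ (m(K, o) = -7 + (½)*15 = -7 + 15/2 = ½)
-137 + 243*m(S, 19) = -137 + 243*(½) = -137 + 243/2 = -31/2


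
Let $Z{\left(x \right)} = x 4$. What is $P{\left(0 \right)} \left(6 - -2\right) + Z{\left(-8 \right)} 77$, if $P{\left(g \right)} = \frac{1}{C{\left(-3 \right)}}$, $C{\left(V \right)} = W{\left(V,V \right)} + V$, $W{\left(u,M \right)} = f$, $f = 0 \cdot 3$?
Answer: $- \frac{7400}{3} \approx -2466.7$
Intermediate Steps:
$f = 0$
$W{\left(u,M \right)} = 0$
$C{\left(V \right)} = V$ ($C{\left(V \right)} = 0 + V = V$)
$P{\left(g \right)} = - \frac{1}{3}$ ($P{\left(g \right)} = \frac{1}{-3} = - \frac{1}{3}$)
$Z{\left(x \right)} = 4 x$
$P{\left(0 \right)} \left(6 - -2\right) + Z{\left(-8 \right)} 77 = - \frac{6 - -2}{3} + 4 \left(-8\right) 77 = - \frac{6 + 2}{3} - 2464 = \left(- \frac{1}{3}\right) 8 - 2464 = - \frac{8}{3} - 2464 = - \frac{7400}{3}$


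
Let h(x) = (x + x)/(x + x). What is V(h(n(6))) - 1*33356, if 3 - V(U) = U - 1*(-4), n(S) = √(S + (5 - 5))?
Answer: -33358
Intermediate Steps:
n(S) = √S (n(S) = √(S + 0) = √S)
h(x) = 1 (h(x) = (2*x)/((2*x)) = (2*x)*(1/(2*x)) = 1)
V(U) = -1 - U (V(U) = 3 - (U - 1*(-4)) = 3 - (U + 4) = 3 - (4 + U) = 3 + (-4 - U) = -1 - U)
V(h(n(6))) - 1*33356 = (-1 - 1*1) - 1*33356 = (-1 - 1) - 33356 = -2 - 33356 = -33358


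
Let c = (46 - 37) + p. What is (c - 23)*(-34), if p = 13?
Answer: 34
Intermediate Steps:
c = 22 (c = (46 - 37) + 13 = 9 + 13 = 22)
(c - 23)*(-34) = (22 - 23)*(-34) = -1*(-34) = 34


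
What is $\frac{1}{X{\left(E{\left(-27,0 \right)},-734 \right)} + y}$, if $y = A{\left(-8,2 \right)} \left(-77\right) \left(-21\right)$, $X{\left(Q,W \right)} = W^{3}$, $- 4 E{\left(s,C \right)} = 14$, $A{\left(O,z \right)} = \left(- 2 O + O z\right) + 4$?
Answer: $- \frac{1}{395440436} \approx -2.5288 \cdot 10^{-9}$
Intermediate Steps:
$A{\left(O,z \right)} = 4 - 2 O + O z$
$E{\left(s,C \right)} = - \frac{7}{2}$ ($E{\left(s,C \right)} = \left(- \frac{1}{4}\right) 14 = - \frac{7}{2}$)
$y = 6468$ ($y = \left(4 - -16 - 16\right) \left(-77\right) \left(-21\right) = \left(4 + 16 - 16\right) \left(-77\right) \left(-21\right) = 4 \left(-77\right) \left(-21\right) = \left(-308\right) \left(-21\right) = 6468$)
$\frac{1}{X{\left(E{\left(-27,0 \right)},-734 \right)} + y} = \frac{1}{\left(-734\right)^{3} + 6468} = \frac{1}{-395446904 + 6468} = \frac{1}{-395440436} = - \frac{1}{395440436}$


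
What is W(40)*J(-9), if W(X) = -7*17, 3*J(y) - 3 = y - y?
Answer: -119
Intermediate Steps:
J(y) = 1 (J(y) = 1 + (y - y)/3 = 1 + (1/3)*0 = 1 + 0 = 1)
W(X) = -119
W(40)*J(-9) = -119*1 = -119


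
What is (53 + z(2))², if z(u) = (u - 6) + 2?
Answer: 2601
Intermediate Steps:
z(u) = -4 + u (z(u) = (-6 + u) + 2 = -4 + u)
(53 + z(2))² = (53 + (-4 + 2))² = (53 - 2)² = 51² = 2601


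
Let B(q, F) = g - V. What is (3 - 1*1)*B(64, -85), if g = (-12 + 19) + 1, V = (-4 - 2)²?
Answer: -56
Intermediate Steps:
V = 36 (V = (-6)² = 36)
g = 8 (g = 7 + 1 = 8)
B(q, F) = -28 (B(q, F) = 8 - 1*36 = 8 - 36 = -28)
(3 - 1*1)*B(64, -85) = (3 - 1*1)*(-28) = (3 - 1)*(-28) = 2*(-28) = -56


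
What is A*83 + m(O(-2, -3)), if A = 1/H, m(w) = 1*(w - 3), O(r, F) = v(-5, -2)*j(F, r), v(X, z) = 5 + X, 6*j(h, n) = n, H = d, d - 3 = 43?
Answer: -55/46 ≈ -1.1957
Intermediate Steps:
d = 46 (d = 3 + 43 = 46)
H = 46
j(h, n) = n/6
O(r, F) = 0 (O(r, F) = (5 - 5)*(r/6) = 0*(r/6) = 0)
m(w) = -3 + w (m(w) = 1*(-3 + w) = -3 + w)
A = 1/46 ≈ 0.021739
A*83 + m(O(-2, -3)) = (1/46)*83 + (-3 + 0) = 83/46 - 3 = -55/46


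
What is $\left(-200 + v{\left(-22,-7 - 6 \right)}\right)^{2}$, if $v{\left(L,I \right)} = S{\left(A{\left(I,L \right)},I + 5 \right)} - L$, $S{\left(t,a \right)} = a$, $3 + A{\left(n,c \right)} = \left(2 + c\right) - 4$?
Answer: $34596$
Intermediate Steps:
$A{\left(n,c \right)} = -5 + c$ ($A{\left(n,c \right)} = -3 + \left(\left(2 + c\right) - 4\right) = -3 + \left(-2 + c\right) = -5 + c$)
$v{\left(L,I \right)} = 5 + I - L$ ($v{\left(L,I \right)} = \left(I + 5\right) - L = \left(5 + I\right) - L = 5 + I - L$)
$\left(-200 + v{\left(-22,-7 - 6 \right)}\right)^{2} = \left(-200 - -14\right)^{2} = \left(-200 + \left(5 - 13 + 22\right)\right)^{2} = \left(-200 + 14\right)^{2} = \left(-186\right)^{2} = 34596$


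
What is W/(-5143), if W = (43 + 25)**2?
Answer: -4624/5143 ≈ -0.89909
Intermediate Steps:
W = 4624 (W = 68**2 = 4624)
W/(-5143) = 4624/(-5143) = 4624*(-1/5143) = -4624/5143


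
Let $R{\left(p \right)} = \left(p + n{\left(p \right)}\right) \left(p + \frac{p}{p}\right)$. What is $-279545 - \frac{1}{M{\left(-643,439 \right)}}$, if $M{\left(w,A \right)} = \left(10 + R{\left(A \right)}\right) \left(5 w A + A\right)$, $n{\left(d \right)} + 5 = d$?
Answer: $- \frac{151509668411824099}{541986686980} \approx -2.7955 \cdot 10^{5}$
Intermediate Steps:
$n{\left(d \right)} = -5 + d$
$R{\left(p \right)} = \left(1 + p\right) \left(-5 + 2 p\right)$ ($R{\left(p \right)} = \left(p + \left(-5 + p\right)\right) \left(p + \frac{p}{p}\right) = \left(-5 + 2 p\right) \left(p + 1\right) = \left(-5 + 2 p\right) \left(1 + p\right) = \left(1 + p\right) \left(-5 + 2 p\right)$)
$M{\left(w,A \right)} = \left(A + 5 A w\right) \left(5 - 3 A + 2 A^{2}\right)$ ($M{\left(w,A \right)} = \left(10 - \left(5 - 2 A^{2} + 3 A\right)\right) \left(5 w A + A\right) = \left(5 - 3 A + 2 A^{2}\right) \left(5 A w + A\right) = \left(5 - 3 A + 2 A^{2}\right) \left(A + 5 A w\right) = \left(A + 5 A w\right) \left(5 - 3 A + 2 A^{2}\right)$)
$-279545 - \frac{1}{M{\left(-643,439 \right)}} = -279545 - \frac{1}{439 \left(5 - 1317 + 2 \cdot 439^{2} + 25 \left(-643\right) - 6585 \left(-643\right) + 10 \left(-643\right) 439^{2}\right)} = -279545 - \frac{1}{439 \left(5 - 1317 + 2 \cdot 192721 - 16075 + 4234155 + 10 \left(-643\right) 192721\right)} = -279545 - \frac{1}{439 \left(5 - 1317 + 385442 - 16075 + 4234155 - 1239196030\right)} = -279545 - \frac{1}{439 \left(-1234593820\right)} = -279545 - \frac{1}{-541986686980} = -279545 - - \frac{1}{541986686980} = -279545 + \frac{1}{541986686980} = - \frac{151509668411824099}{541986686980}$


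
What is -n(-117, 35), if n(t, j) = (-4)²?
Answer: -16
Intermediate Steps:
n(t, j) = 16
-n(-117, 35) = -1*16 = -16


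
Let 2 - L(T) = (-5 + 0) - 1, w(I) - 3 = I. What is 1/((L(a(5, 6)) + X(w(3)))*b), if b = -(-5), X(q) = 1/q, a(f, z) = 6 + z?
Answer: 6/245 ≈ 0.024490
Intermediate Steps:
w(I) = 3 + I
b = 5 (b = -1*(-5) = 5)
L(T) = 8 (L(T) = 2 - ((-5 + 0) - 1) = 2 - (-5 - 1) = 2 - 1*(-6) = 2 + 6 = 8)
1/((L(a(5, 6)) + X(w(3)))*b) = 1/((8 + 1/(3 + 3))*5) = 1/((8 + 1/6)*5) = 1/((49/6)*5) = 1/(245/6) = 6/245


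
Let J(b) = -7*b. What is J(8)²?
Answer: 3136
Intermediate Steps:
J(8)² = (-7*8)² = (-56)² = 3136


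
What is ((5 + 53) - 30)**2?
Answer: 784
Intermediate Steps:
((5 + 53) - 30)**2 = (58 - 30)**2 = 28**2 = 784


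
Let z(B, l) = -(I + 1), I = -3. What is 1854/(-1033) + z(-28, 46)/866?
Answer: -801749/447289 ≈ -1.7925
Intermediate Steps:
z(B, l) = 2 (z(B, l) = -(-3 + 1) = -1*(-2) = 2)
1854/(-1033) + z(-28, 46)/866 = 1854/(-1033) + 2/866 = 1854*(-1/1033) + 2*(1/866) = -1854/1033 + 1/433 = -801749/447289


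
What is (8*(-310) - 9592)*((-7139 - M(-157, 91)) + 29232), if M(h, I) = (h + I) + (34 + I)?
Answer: -265994448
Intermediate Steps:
M(h, I) = 34 + h + 2*I (M(h, I) = (I + h) + (34 + I) = 34 + h + 2*I)
(8*(-310) - 9592)*((-7139 - M(-157, 91)) + 29232) = (8*(-310) - 9592)*((-7139 - (34 - 157 + 2*91)) + 29232) = (-2480 - 9592)*((-7139 - (34 - 157 + 182)) + 29232) = -12072*((-7139 - 1*59) + 29232) = -12072*((-7139 - 59) + 29232) = -12072*(-7198 + 29232) = -12072*22034 = -265994448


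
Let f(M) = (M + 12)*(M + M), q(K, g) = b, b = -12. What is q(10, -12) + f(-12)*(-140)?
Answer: -12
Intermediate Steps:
q(K, g) = -12
f(M) = 2*M*(12 + M) (f(M) = (12 + M)*(2*M) = 2*M*(12 + M))
q(10, -12) + f(-12)*(-140) = -12 + (2*(-12)*(12 - 12))*(-140) = -12 + (2*(-12)*0)*(-140) = -12 + 0*(-140) = -12 + 0 = -12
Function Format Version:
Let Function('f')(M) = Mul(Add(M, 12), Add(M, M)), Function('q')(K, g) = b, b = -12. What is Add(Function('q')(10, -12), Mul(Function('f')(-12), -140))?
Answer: -12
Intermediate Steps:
Function('q')(K, g) = -12
Function('f')(M) = Mul(2, M, Add(12, M)) (Function('f')(M) = Mul(Add(12, M), Mul(2, M)) = Mul(2, M, Add(12, M)))
Add(Function('q')(10, -12), Mul(Function('f')(-12), -140)) = Add(-12, Mul(Mul(2, -12, Add(12, -12)), -140)) = Add(-12, Mul(Mul(2, -12, 0), -140)) = Add(-12, Mul(0, -140)) = Add(-12, 0) = -12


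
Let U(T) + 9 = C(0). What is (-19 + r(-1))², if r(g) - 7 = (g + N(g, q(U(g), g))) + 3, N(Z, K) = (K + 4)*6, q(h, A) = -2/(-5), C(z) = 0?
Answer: 6724/25 ≈ 268.96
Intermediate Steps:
U(T) = -9 (U(T) = -9 + 0 = -9)
q(h, A) = ⅖ (q(h, A) = -2*(-⅕) = ⅖)
N(Z, K) = 24 + 6*K (N(Z, K) = (4 + K)*6 = 24 + 6*K)
r(g) = 182/5 + g (r(g) = 7 + ((g + (24 + 6*(⅖))) + 3) = 7 + ((g + (24 + 12/5)) + 3) = 7 + ((g + 132/5) + 3) = 7 + ((132/5 + g) + 3) = 7 + (147/5 + g) = 182/5 + g)
(-19 + r(-1))² = (-19 + (182/5 - 1))² = (-19 + 177/5)² = (82/5)² = 6724/25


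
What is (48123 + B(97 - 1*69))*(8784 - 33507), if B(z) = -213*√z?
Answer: -1189744929 + 10531998*√7 ≈ -1.1619e+9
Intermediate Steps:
(48123 + B(97 - 1*69))*(8784 - 33507) = (48123 - 213*√(97 - 1*69))*(8784 - 33507) = (48123 - 213*√(97 - 69))*(-24723) = (48123 - 426*√7)*(-24723) = -1189744929 + 10531998*√7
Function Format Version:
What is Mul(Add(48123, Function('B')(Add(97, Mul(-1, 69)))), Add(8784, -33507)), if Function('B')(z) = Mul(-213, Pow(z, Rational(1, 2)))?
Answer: Add(-1189744929, Mul(10531998, Pow(7, Rational(1, 2)))) ≈ -1.1619e+9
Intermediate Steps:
Mul(Add(48123, Function('B')(Add(97, Mul(-1, 69)))), Add(8784, -33507)) = Mul(Add(48123, Mul(-213, Pow(Add(97, Mul(-1, 69)), Rational(1, 2)))), Add(8784, -33507)) = Mul(Add(48123, Mul(-213, Pow(Add(97, -69), Rational(1, 2)))), -24723) = Mul(Add(48123, Mul(-213, Pow(28, Rational(1, 2)))), -24723) = Mul(Add(48123, Mul(-213, Mul(2, Pow(7, Rational(1, 2))))), -24723) = Mul(Add(48123, Mul(-426, Pow(7, Rational(1, 2)))), -24723) = Add(-1189744929, Mul(10531998, Pow(7, Rational(1, 2))))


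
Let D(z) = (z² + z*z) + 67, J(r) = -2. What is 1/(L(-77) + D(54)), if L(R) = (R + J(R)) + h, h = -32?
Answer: 1/5788 ≈ 0.00017277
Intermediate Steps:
L(R) = -34 + R (L(R) = (R - 2) - 32 = (-2 + R) - 32 = -34 + R)
D(z) = 67 + 2*z² (D(z) = (z² + z²) + 67 = 2*z² + 67 = 67 + 2*z²)
1/(L(-77) + D(54)) = 1/((-34 - 77) + (67 + 2*54²)) = 1/(-111 + (67 + 2*2916)) = 1/(-111 + (67 + 5832)) = 1/(-111 + 5899) = 1/5788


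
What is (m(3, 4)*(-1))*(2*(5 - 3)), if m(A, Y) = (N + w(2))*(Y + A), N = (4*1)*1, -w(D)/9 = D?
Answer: 392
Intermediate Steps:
w(D) = -9*D
N = 4 (N = 4*1 = 4)
m(A, Y) = -14*A - 14*Y (m(A, Y) = (4 - 9*2)*(Y + A) = (4 - 18)*(A + Y) = -14*(A + Y) = -14*A - 14*Y)
(m(3, 4)*(-1))*(2*(5 - 3)) = ((-14*3 - 14*4)*(-1))*(2*(5 - 3)) = ((-42 - 56)*(-1))*(2*2) = -98*(-1)*4 = 98*4 = 392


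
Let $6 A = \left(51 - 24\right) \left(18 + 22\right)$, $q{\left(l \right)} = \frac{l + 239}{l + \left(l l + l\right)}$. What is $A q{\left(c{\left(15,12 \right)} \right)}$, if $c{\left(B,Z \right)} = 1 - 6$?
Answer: $2808$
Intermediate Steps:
$c{\left(B,Z \right)} = -5$ ($c{\left(B,Z \right)} = 1 - 6 = -5$)
$q{\left(l \right)} = \frac{239 + l}{l^{2} + 2 l}$ ($q{\left(l \right)} = \frac{239 + l}{l + \left(l^{2} + l\right)} = \frac{239 + l}{l + \left(l + l^{2}\right)} = \frac{239 + l}{l^{2} + 2 l}$)
$A = 180$ ($A = \frac{\left(51 - 24\right) \left(18 + 22\right)}{6} = \frac{27 \cdot 40}{6} = \frac{1}{6} \cdot 1080 = 180$)
$A q{\left(c{\left(15,12 \right)} \right)} = 180 \frac{239 - 5}{\left(-5\right) \left(2 - 5\right)} = 180 \left(\left(- \frac{1}{5}\right) \frac{1}{-3} \cdot 234\right) = 180 \left(\left(- \frac{1}{5}\right) \left(- \frac{1}{3}\right) 234\right) = 180 \cdot \frac{78}{5} = 2808$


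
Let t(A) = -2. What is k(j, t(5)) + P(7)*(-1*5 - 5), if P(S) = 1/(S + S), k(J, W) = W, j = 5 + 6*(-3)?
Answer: -19/7 ≈ -2.7143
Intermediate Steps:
j = -13 (j = 5 - 18 = -13)
P(S) = 1/(2*S)
k(j, t(5)) + P(7)*(-1*5 - 5) = -2 + ((1/2)/7)*(-1*5 - 5) = -2 + ((1/2)*(1/7))*(-5 - 5) = -2 + (1/14)*(-10) = -2 - 5/7 = -19/7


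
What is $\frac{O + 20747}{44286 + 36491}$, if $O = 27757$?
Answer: $\frac{48504}{80777} \approx 0.60047$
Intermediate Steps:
$\frac{O + 20747}{44286 + 36491} = \frac{27757 + 20747}{44286 + 36491} = \frac{48504}{80777}$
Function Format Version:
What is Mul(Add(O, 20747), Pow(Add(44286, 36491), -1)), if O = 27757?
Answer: Rational(48504, 80777) ≈ 0.60047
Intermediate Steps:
Mul(Add(O, 20747), Pow(Add(44286, 36491), -1)) = Mul(Add(27757, 20747), Pow(Add(44286, 36491), -1)) = Mul(48504, Pow(80777, -1)) = Mul(48504, Rational(1, 80777)) = Rational(48504, 80777)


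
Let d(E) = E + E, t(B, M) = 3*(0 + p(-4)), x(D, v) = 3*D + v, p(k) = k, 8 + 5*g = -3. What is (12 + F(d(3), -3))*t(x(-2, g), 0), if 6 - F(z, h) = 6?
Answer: -144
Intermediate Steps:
g = -11/5 (g = -8/5 + (⅕)*(-3) = -8/5 - ⅗ = -11/5 ≈ -2.2000)
x(D, v) = v + 3*D
t(B, M) = -12 (t(B, M) = 3*(0 - 4) = 3*(-4) = -12)
d(E) = 2*E
F(z, h) = 0 (F(z, h) = 6 - 1*6 = 6 - 6 = 0)
(12 + F(d(3), -3))*t(x(-2, g), 0) = (12 + 0)*(-12) = 12*(-12) = -144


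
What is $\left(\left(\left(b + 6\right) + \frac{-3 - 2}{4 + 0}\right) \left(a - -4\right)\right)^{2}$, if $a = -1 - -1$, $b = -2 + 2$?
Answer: $361$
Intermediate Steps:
$b = 0$
$a = 0$ ($a = -1 + 1 = 0$)
$\left(\left(\left(b + 6\right) + \frac{-3 - 2}{4 + 0}\right) \left(a - -4\right)\right)^{2} = \left(\left(\left(0 + 6\right) + \frac{-3 - 2}{4 + 0}\right) \left(0 - -4\right)\right)^{2} = \left(\left(6 - \frac{5}{4}\right) \left(0 + 4\right)\right)^{2} = \left(\left(6 - \frac{5}{4}\right) 4\right)^{2} = \left(\frac{19}{4} \cdot 4\right)^{2} = 19^{2} = 361$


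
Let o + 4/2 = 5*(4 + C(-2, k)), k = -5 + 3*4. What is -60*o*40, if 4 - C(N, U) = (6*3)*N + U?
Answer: -439200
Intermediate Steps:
k = 7 (k = -5 + 12 = 7)
C(N, U) = 4 - U - 18*N (C(N, U) = 4 - ((6*3)*N + U) = 4 - (18*N + U) = 4 - (U + 18*N) = 4 + (-U - 18*N) = 4 - U - 18*N)
o = 183 (o = -2 + 5*(4 + (4 - 1*7 - 18*(-2))) = -2 + 5*(4 + (4 - 7 + 36)) = -2 + 5*(4 + 33) = -2 + 5*37 = -2 + 185 = 183)
-60*o*40 = -60*183*40 = -10980*40 = -439200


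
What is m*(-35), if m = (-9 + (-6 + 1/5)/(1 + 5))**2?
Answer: -625807/180 ≈ -3476.7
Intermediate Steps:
m = 89401/900 (m = (-9 + (-6 + 1/5)/6)**2 = (-9 - 29/5*1/6)**2 = (-9 - 29/30)**2 = (-299/30)**2 = 89401/900 ≈ 99.334)
m*(-35) = (89401/900)*(-35) = -625807/180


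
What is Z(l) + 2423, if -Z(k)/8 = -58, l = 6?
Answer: 2887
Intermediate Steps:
Z(k) = 464 (Z(k) = -8*(-58) = 464)
Z(l) + 2423 = 464 + 2423 = 2887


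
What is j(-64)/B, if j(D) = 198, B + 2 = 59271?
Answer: 198/59269 ≈ 0.0033407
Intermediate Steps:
B = 59269 (B = -2 + 59271 = 59269)
j(-64)/B = 198/59269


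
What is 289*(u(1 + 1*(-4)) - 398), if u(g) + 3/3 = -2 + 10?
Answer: -112999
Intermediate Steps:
u(g) = 7 (u(g) = -1 + (-2 + 10) = -1 + 8 = 7)
289*(u(1 + 1*(-4)) - 398) = 289*(7 - 398) = 289*(-391) = -112999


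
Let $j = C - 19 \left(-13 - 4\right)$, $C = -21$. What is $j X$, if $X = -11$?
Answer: $-3322$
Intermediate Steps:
$j = 302$ ($j = -21 - 19 \left(-13 - 4\right) = -21 - -323 = -21 + 323 = 302$)
$j X = 302 \left(-11\right) = -3322$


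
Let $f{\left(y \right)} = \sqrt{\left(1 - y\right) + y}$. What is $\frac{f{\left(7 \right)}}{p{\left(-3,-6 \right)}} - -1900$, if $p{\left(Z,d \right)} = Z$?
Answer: $\frac{5699}{3} \approx 1899.7$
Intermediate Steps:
$f{\left(y \right)} = 1$ ($f{\left(y \right)} = \sqrt{1} = 1$)
$\frac{f{\left(7 \right)}}{p{\left(-3,-6 \right)}} - -1900 = 1 \frac{1}{-3} - -1900 = 1 \left(- \frac{1}{3}\right) + 1900 = - \frac{1}{3} + 1900 = \frac{5699}{3}$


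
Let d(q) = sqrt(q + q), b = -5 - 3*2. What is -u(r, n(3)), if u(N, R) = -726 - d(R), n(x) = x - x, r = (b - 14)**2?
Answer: 726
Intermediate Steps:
b = -11 (b = -5 - 6 = -11)
d(q) = sqrt(2)*sqrt(q) (d(q) = sqrt(2*q) = sqrt(2)*sqrt(q))
r = 625 (r = (-11 - 14)**2 = (-25)**2 = 625)
n(x) = 0
u(N, R) = -726 - sqrt(2)*sqrt(R)
-u(r, n(3)) = -(-726 - sqrt(2)*sqrt(0)) = -(-726 - 1*sqrt(2)*0) = -(-726 + 0) = -1*(-726) = 726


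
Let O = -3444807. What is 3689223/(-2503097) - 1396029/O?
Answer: -3071421737716/2874228689093 ≈ -1.0686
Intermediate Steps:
3689223/(-2503097) - 1396029/O = 3689223/(-2503097) - 1396029/(-3444807) = 3689223*(-1/2503097) - 1396029*(-1/3444807) = -3689223/2503097 + 465343/1148269 = -3071421737716/2874228689093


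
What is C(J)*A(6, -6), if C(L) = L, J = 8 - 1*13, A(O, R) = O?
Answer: -30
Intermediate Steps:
J = -5 (J = 8 - 13 = -5)
C(J)*A(6, -6) = -5*6 = -30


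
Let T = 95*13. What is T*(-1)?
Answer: -1235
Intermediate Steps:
T = 1235
T*(-1) = 1235*(-1) = -1235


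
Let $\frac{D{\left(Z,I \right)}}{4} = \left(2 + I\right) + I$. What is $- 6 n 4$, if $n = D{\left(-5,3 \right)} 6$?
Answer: $-4608$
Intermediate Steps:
$D{\left(Z,I \right)} = 8 + 8 I$ ($D{\left(Z,I \right)} = 4 \left(\left(2 + I\right) + I\right) = 4 \left(2 + 2 I\right) = 8 + 8 I$)
$n = 192$ ($n = \left(8 + 8 \cdot 3\right) 6 = \left(8 + 24\right) 6 = 32 \cdot 6 = 192$)
$- 6 n 4 = \left(-6\right) 192 \cdot 4 = \left(-1152\right) 4 = -4608$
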